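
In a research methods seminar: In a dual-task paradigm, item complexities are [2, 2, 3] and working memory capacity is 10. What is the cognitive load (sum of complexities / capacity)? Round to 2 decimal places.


Total complexity = 2 + 2 + 3 = 7
Load = total / capacity = 7 / 10
= 0.70


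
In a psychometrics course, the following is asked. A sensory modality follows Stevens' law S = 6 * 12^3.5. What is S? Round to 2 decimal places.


S = 6 * 12^3.5
12^3.5 = 5985.9676
S = 6 * 5985.9676
= 35915.81


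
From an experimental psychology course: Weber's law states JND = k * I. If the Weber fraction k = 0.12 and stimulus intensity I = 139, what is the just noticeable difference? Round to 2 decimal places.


JND = k * I
JND = 0.12 * 139
= 16.68


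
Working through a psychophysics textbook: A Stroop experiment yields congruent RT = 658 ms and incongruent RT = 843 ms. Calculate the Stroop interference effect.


Stroop effect = RT(incongruent) - RT(congruent)
= 843 - 658
= 185 ms


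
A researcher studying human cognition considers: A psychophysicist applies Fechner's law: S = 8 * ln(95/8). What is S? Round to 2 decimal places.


S = 8 * ln(95/8)
I/I0 = 11.875
ln(11.875) = 2.4744
S = 8 * 2.4744
= 19.80


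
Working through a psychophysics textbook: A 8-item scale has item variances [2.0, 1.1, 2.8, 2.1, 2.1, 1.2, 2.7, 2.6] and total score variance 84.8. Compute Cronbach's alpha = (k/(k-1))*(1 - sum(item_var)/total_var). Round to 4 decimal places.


alpha = (k/(k-1)) * (1 - sum(s_i^2)/s_total^2)
sum(item variances) = 16.6
k/(k-1) = 8/7 = 1.142857
1 - 16.6/84.8 = 1 - 0.195755 = 0.804245
alpha = 1.142857 * 0.804245
= 0.9191


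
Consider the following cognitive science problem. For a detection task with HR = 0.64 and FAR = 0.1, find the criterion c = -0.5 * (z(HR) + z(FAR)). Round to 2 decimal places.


c = -0.5 * (z(HR) + z(FAR))
z(0.64) = 0.3585
z(0.1) = -1.2816
c = -0.5 * (0.3585 + -1.2816)
= -0.5 * -0.9231
= 0.46


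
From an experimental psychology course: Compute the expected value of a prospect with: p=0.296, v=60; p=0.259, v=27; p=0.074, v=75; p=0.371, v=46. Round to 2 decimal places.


EU = sum(p_i * v_i)
0.296 * 60 = 17.76
0.259 * 27 = 6.993
0.074 * 75 = 5.55
0.371 * 46 = 17.066
EU = 17.76 + 6.993 + 5.55 + 17.066
= 47.37


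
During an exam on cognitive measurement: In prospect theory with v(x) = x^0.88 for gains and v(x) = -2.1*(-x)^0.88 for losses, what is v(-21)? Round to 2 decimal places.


Since x = -21 < 0, use v(x) = -lambda*(-x)^alpha
(-x) = 21
21^0.88 = 14.5731
v(-21) = -2.1 * 14.5731
= -30.60


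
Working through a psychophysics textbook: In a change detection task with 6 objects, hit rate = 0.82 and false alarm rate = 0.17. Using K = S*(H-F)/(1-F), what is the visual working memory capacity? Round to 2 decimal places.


K = S * (H - F) / (1 - F)
H - F = 0.65
1 - F = 0.83
K = 6 * 0.65 / 0.83
= 4.70


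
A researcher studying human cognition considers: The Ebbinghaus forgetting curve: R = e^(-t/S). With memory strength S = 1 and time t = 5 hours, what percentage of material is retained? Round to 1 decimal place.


R = e^(-t/S)
-t/S = -5/1 = -5.0
R = e^(-5.0) = 0.006738
Percentage = 0.006738 * 100
= 0.7


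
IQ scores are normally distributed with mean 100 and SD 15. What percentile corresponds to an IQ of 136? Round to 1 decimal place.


z = (IQ - mean) / SD
z = (136 - 100) / 15 = 2.4
Percentile = Phi(2.4) * 100
Phi(2.4) = 0.991802
= 99.2


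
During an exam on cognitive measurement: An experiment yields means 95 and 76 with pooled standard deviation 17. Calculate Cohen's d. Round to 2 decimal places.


Cohen's d = (M1 - M2) / S_pooled
= (95 - 76) / 17
= 19 / 17
= 1.12


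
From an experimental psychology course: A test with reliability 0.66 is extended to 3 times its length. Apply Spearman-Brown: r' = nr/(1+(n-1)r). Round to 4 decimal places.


r_new = n*r / (1 + (n-1)*r)
Numerator = 3 * 0.66 = 1.98
Denominator = 1 + 2 * 0.66 = 2.32
r_new = 1.98 / 2.32
= 0.8534


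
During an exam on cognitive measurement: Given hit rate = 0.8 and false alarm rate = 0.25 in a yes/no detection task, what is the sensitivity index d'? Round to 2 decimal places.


d' = z(HR) - z(FAR)
z(0.8) = 0.8416
z(0.25) = -0.6745
d' = 0.8416 - -0.6745
= 1.52


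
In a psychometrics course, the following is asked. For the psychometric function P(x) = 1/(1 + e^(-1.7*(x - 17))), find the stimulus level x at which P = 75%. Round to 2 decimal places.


At P = 0.75: 0.75 = 1/(1 + e^(-k*(x-x0)))
Solving: e^(-k*(x-x0)) = 1/3
x = x0 + ln(3)/k
ln(3) = 1.0986
x = 17 + 1.0986/1.7
= 17 + 0.6462
= 17.65


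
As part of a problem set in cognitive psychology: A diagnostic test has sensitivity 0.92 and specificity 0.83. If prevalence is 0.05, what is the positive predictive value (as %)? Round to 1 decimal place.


PPV = (sens * prev) / (sens * prev + (1-spec) * (1-prev))
Numerator = 0.92 * 0.05 = 0.046
P(positive and no disease) = (1 - spec) * (1 - prev) = (1 - 0.83) * (1 - 0.05) = 0.1615
Denominator = 0.046 + 0.1615 = 0.2075
PPV = 0.046 / 0.2075 = 0.221687
As percentage = 22.2


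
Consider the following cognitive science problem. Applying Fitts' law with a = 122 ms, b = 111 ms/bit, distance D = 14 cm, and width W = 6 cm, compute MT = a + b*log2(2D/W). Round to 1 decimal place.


MT = 122 + 111 * log2(2*14/6)
2D/W = 4.666667
log2(4.666667) = 2.2224
MT = 122 + 111 * 2.2224
= 368.7 ms


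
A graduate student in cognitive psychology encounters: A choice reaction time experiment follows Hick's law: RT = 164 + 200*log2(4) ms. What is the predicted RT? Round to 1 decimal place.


RT = 164 + 200 * log2(4)
log2(4) = 2.0
RT = 164 + 200 * 2.0
= 164 + 400.0
= 564.0 ms


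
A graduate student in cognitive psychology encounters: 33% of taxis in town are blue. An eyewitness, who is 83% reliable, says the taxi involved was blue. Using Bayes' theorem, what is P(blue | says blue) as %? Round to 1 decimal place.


P(blue | says blue) = P(says blue | blue)*P(blue) / [P(says blue | blue)*P(blue) + P(says blue | not blue)*P(not blue)]
Numerator = 0.83 * 0.33 = 0.2739
False identification = 0.17 * 0.67 = 0.1139
P = 0.2739 / (0.2739 + 0.1139)
= 0.2739 / 0.3878
As percentage = 70.6


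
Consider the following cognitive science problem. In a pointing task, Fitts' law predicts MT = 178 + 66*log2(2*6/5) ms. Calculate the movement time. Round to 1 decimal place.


MT = 178 + 66 * log2(2*6/5)
2D/W = 2.4
log2(2.4) = 1.263
MT = 178 + 66 * 1.263
= 261.4 ms


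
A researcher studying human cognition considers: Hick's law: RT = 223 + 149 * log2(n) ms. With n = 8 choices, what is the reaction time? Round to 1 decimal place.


RT = 223 + 149 * log2(8)
log2(8) = 3.0
RT = 223 + 149 * 3.0
= 223 + 447.0
= 670.0 ms


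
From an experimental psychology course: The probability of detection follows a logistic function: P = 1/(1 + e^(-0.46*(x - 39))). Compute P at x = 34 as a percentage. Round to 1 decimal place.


P(x) = 1/(1 + e^(-0.46*(34 - 39)))
Exponent = -0.46 * -5 = 2.3
e^(2.3) = 9.974182
P = 1/(1 + 9.974182) = 0.091123
Percentage = 9.1


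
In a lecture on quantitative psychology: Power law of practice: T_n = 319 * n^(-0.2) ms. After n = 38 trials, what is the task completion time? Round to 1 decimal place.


T_n = 319 * 38^(-0.2)
38^(-0.2) = 0.483107
T_n = 319 * 0.483107
= 154.1 ms


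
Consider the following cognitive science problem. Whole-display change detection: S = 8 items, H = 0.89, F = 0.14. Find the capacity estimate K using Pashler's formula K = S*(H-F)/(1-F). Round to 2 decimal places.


K = S * (H - F) / (1 - F)
H - F = 0.75
1 - F = 0.86
K = 8 * 0.75 / 0.86
= 6.98


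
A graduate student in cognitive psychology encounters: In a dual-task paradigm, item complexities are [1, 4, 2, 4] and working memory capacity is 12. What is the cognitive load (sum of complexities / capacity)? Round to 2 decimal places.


Total complexity = 1 + 4 + 2 + 4 = 11
Load = total / capacity = 11 / 12
= 0.92


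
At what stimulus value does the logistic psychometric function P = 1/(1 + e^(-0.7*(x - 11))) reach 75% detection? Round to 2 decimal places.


At P = 0.75: 0.75 = 1/(1 + e^(-k*(x-x0)))
Solving: e^(-k*(x-x0)) = 1/3
x = x0 + ln(3)/k
ln(3) = 1.0986
x = 11 + 1.0986/0.7
= 11 + 1.5694
= 12.57


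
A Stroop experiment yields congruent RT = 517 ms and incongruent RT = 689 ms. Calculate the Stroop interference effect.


Stroop effect = RT(incongruent) - RT(congruent)
= 689 - 517
= 172 ms


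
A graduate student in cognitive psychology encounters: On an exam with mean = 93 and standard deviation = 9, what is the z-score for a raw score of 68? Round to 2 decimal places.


z = (X - mu) / sigma
= (68 - 93) / 9
= -25 / 9
= -2.78


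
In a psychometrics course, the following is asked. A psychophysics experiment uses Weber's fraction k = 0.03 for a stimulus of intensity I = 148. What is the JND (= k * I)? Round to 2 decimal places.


JND = k * I
JND = 0.03 * 148
= 4.44


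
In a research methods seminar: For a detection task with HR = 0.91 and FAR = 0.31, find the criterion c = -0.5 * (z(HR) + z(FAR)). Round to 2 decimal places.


c = -0.5 * (z(HR) + z(FAR))
z(0.91) = 1.3408
z(0.31) = -0.4959
c = -0.5 * (1.3408 + -0.4959)
= -0.5 * 0.8449
= -0.42


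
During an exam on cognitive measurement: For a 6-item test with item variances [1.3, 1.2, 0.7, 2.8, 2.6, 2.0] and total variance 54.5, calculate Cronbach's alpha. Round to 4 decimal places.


alpha = (k/(k-1)) * (1 - sum(s_i^2)/s_total^2)
sum(item variances) = 10.6
k/(k-1) = 6/5 = 1.2
1 - 10.6/54.5 = 1 - 0.194495 = 0.805505
alpha = 1.2 * 0.805505
= 0.9666


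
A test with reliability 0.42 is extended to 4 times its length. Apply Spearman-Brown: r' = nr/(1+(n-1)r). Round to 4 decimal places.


r_new = n*r / (1 + (n-1)*r)
Numerator = 4 * 0.42 = 1.68
Denominator = 1 + 3 * 0.42 = 2.26
r_new = 1.68 / 2.26
= 0.7434


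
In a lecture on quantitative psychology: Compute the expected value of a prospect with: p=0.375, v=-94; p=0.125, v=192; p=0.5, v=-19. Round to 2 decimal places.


EU = sum(p_i * v_i)
0.375 * -94 = -35.25
0.125 * 192 = 24.0
0.5 * -19 = -9.5
EU = -35.25 + 24.0 + -9.5
= -20.75


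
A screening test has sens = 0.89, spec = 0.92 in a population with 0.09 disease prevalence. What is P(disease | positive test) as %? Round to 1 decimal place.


PPV = (sens * prev) / (sens * prev + (1-spec) * (1-prev))
Numerator = 0.89 * 0.09 = 0.0801
P(positive and no disease) = (1 - spec) * (1 - prev) = (1 - 0.92) * (1 - 0.09) = 0.0728
Denominator = 0.0801 + 0.0728 = 0.1529
PPV = 0.0801 / 0.1529 = 0.523872
As percentage = 52.4


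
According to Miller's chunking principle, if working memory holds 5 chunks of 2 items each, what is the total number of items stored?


Total items = chunks * items_per_chunk
= 5 * 2
= 10


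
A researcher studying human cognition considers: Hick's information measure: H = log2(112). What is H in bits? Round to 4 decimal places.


H = log2(n)
H = log2(112)
= 6.8074


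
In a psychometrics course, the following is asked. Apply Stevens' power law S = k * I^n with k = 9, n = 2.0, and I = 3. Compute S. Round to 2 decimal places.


S = 9 * 3^2.0
3^2.0 = 9.0
S = 9 * 9.0
= 81.00


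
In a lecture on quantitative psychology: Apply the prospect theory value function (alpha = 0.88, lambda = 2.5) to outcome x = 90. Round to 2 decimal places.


Since x = 90 >= 0, use v(x) = x^0.88
90^0.88 = 52.4485
v(90) = 52.45


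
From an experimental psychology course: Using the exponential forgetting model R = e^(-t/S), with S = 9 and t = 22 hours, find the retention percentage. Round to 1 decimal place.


R = e^(-t/S)
-t/S = -22/9 = -2.444444
R = e^(-2.444444) = 0.086774
Percentage = 0.086774 * 100
= 8.7


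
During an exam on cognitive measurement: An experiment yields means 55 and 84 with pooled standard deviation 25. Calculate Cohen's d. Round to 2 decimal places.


Cohen's d = (M1 - M2) / S_pooled
= (55 - 84) / 25
= -29 / 25
= -1.16


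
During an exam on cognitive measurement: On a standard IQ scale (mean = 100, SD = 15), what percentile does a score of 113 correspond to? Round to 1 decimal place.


z = (IQ - mean) / SD
z = (113 - 100) / 15 = 0.8667
Percentile = Phi(0.8667) * 100
Phi(0.8667) = 0.806947
= 80.7


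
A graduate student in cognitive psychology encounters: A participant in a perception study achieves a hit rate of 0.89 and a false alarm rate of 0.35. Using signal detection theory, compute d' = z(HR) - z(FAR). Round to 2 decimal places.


d' = z(HR) - z(FAR)
z(0.89) = 1.2265
z(0.35) = -0.3853
d' = 1.2265 - -0.3853
= 1.61


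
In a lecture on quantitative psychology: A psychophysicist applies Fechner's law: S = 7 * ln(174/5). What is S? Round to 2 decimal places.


S = 7 * ln(174/5)
I/I0 = 34.8
ln(34.8) = 3.5496
S = 7 * 3.5496
= 24.85


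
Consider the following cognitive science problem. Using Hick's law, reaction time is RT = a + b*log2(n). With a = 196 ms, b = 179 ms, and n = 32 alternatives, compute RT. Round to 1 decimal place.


RT = 196 + 179 * log2(32)
log2(32) = 5.0
RT = 196 + 179 * 5.0
= 196 + 895.0
= 1091.0 ms


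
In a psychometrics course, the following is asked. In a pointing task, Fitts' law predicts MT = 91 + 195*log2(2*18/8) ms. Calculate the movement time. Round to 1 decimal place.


MT = 91 + 195 * log2(2*18/8)
2D/W = 4.5
log2(4.5) = 2.1699
MT = 91 + 195 * 2.1699
= 514.1 ms


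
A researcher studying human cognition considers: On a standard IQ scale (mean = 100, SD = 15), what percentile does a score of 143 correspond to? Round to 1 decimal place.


z = (IQ - mean) / SD
z = (143 - 100) / 15 = 2.8667
Percentile = Phi(2.8667) * 100
Phi(2.8667) = 0.997926
= 99.8


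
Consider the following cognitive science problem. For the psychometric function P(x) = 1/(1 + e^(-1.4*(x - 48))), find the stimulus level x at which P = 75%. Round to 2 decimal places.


At P = 0.75: 0.75 = 1/(1 + e^(-k*(x-x0)))
Solving: e^(-k*(x-x0)) = 1/3
x = x0 + ln(3)/k
ln(3) = 1.0986
x = 48 + 1.0986/1.4
= 48 + 0.7847
= 48.78


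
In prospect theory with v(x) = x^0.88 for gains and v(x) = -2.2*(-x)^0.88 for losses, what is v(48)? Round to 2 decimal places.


Since x = 48 >= 0, use v(x) = x^0.88
48^0.88 = 30.1642
v(48) = 30.16


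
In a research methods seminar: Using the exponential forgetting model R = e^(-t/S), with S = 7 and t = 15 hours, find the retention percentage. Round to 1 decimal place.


R = e^(-t/S)
-t/S = -15/7 = -2.142857
R = e^(-2.142857) = 0.117319
Percentage = 0.117319 * 100
= 11.7


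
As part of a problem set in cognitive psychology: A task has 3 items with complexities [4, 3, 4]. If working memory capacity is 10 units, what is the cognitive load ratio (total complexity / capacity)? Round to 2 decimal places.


Total complexity = 4 + 3 + 4 = 11
Load = total / capacity = 11 / 10
= 1.10


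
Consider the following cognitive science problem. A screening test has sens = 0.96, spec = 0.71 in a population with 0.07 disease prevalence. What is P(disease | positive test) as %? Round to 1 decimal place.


PPV = (sens * prev) / (sens * prev + (1-spec) * (1-prev))
Numerator = 0.96 * 0.07 = 0.0672
P(positive and no disease) = (1 - spec) * (1 - prev) = (1 - 0.71) * (1 - 0.07) = 0.2697
Denominator = 0.0672 + 0.2697 = 0.3369
PPV = 0.0672 / 0.3369 = 0.199466
As percentage = 19.9


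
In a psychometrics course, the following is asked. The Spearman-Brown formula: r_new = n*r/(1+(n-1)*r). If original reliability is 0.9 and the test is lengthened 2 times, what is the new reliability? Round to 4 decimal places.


r_new = n*r / (1 + (n-1)*r)
Numerator = 2 * 0.9 = 1.8
Denominator = 1 + 1 * 0.9 = 1.9
r_new = 1.8 / 1.9
= 0.9474


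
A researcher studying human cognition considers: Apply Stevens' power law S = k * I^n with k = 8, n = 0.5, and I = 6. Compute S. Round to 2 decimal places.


S = 8 * 6^0.5
6^0.5 = 2.4495
S = 8 * 2.4495
= 19.60


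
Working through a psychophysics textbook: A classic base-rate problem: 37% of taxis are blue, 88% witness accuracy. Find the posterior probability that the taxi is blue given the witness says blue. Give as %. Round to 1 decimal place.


P(blue | says blue) = P(says blue | blue)*P(blue) / [P(says blue | blue)*P(blue) + P(says blue | not blue)*P(not blue)]
Numerator = 0.88 * 0.37 = 0.3256
False identification = 0.12 * 0.63 = 0.0756
P = 0.3256 / (0.3256 + 0.0756)
= 0.3256 / 0.4012
As percentage = 81.2


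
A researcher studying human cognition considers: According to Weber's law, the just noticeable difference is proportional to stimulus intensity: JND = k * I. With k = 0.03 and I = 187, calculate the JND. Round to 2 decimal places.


JND = k * I
JND = 0.03 * 187
= 5.61


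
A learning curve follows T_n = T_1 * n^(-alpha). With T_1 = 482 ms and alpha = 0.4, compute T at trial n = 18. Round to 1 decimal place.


T_n = 482 * 18^(-0.4)
18^(-0.4) = 0.314696
T_n = 482 * 0.314696
= 151.7 ms


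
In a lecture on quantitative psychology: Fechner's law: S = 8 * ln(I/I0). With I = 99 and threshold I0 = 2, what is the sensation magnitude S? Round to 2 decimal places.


S = 8 * ln(99/2)
I/I0 = 49.5
ln(49.5) = 3.902
S = 8 * 3.902
= 31.22


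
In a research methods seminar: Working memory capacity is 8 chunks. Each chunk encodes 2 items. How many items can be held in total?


Total items = chunks * items_per_chunk
= 8 * 2
= 16


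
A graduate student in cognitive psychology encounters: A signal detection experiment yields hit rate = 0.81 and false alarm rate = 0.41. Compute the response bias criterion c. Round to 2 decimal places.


c = -0.5 * (z(HR) + z(FAR))
z(0.81) = 0.8779
z(0.41) = -0.2275
c = -0.5 * (0.8779 + -0.2275)
= -0.5 * 0.6504
= -0.33


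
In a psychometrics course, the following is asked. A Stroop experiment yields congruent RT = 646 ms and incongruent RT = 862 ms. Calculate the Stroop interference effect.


Stroop effect = RT(incongruent) - RT(congruent)
= 862 - 646
= 216 ms


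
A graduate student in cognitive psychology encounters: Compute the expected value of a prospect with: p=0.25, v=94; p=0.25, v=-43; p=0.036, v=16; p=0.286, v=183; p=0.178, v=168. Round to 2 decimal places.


EU = sum(p_i * v_i)
0.25 * 94 = 23.5
0.25 * -43 = -10.75
0.036 * 16 = 0.576
0.286 * 183 = 52.338
0.178 * 168 = 29.904
EU = 23.5 + -10.75 + 0.576 + 52.338 + 29.904
= 95.57


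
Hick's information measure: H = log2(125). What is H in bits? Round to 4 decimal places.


H = log2(n)
H = log2(125)
= 6.9658


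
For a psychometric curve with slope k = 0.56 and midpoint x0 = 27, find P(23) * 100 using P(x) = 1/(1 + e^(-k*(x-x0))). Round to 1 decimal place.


P(x) = 1/(1 + e^(-0.56*(23 - 27)))
Exponent = -0.56 * -4 = 2.24
e^(2.24) = 9.393331
P = 1/(1 + 9.393331) = 0.096216
Percentage = 9.6


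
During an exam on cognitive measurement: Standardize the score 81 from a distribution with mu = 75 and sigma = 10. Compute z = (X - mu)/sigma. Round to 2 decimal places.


z = (X - mu) / sigma
= (81 - 75) / 10
= 6 / 10
= 0.60


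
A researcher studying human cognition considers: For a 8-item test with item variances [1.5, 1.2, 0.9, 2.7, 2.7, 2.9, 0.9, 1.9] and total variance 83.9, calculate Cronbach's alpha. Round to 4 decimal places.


alpha = (k/(k-1)) * (1 - sum(s_i^2)/s_total^2)
sum(item variances) = 14.7
k/(k-1) = 8/7 = 1.142857
1 - 14.7/83.9 = 1 - 0.175209 = 0.824791
alpha = 1.142857 * 0.824791
= 0.9426


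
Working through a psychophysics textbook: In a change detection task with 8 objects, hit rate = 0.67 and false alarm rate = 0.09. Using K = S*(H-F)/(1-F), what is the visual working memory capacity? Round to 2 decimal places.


K = S * (H - F) / (1 - F)
H - F = 0.58
1 - F = 0.91
K = 8 * 0.58 / 0.91
= 5.10


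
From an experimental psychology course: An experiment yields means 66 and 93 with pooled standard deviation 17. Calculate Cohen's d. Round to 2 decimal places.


Cohen's d = (M1 - M2) / S_pooled
= (66 - 93) / 17
= -27 / 17
= -1.59


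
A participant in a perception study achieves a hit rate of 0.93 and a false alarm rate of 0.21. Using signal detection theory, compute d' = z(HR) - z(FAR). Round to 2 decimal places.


d' = z(HR) - z(FAR)
z(0.93) = 1.4758
z(0.21) = -0.8064
d' = 1.4758 - -0.8064
= 2.28


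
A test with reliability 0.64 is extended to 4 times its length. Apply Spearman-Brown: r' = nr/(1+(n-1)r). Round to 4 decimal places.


r_new = n*r / (1 + (n-1)*r)
Numerator = 4 * 0.64 = 2.56
Denominator = 1 + 3 * 0.64 = 2.92
r_new = 2.56 / 2.92
= 0.8767


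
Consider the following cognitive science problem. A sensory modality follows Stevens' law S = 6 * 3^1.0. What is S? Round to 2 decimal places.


S = 6 * 3^1.0
3^1.0 = 3.0
S = 6 * 3.0
= 18.00


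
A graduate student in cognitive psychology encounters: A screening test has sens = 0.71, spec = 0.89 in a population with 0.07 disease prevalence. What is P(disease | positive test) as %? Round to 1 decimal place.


PPV = (sens * prev) / (sens * prev + (1-spec) * (1-prev))
Numerator = 0.71 * 0.07 = 0.0497
P(positive and no disease) = (1 - spec) * (1 - prev) = (1 - 0.89) * (1 - 0.07) = 0.1023
Denominator = 0.0497 + 0.1023 = 0.152
PPV = 0.0497 / 0.152 = 0.326974
As percentage = 32.7


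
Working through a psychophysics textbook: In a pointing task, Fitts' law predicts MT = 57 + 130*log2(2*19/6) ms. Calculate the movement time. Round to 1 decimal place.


MT = 57 + 130 * log2(2*19/6)
2D/W = 6.333333
log2(6.333333) = 2.663
MT = 57 + 130 * 2.663
= 403.2 ms


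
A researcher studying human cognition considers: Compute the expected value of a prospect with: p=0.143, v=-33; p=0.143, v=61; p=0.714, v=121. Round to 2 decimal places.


EU = sum(p_i * v_i)
0.143 * -33 = -4.719
0.143 * 61 = 8.723
0.714 * 121 = 86.394
EU = -4.719 + 8.723 + 86.394
= 90.40


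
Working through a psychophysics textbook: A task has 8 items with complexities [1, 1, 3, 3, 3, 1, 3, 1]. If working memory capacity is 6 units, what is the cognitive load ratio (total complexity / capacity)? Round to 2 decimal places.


Total complexity = 1 + 1 + 3 + 3 + 3 + 1 + 3 + 1 = 16
Load = total / capacity = 16 / 6
= 2.67


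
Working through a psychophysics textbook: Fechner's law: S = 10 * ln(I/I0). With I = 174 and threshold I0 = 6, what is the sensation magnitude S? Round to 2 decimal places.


S = 10 * ln(174/6)
I/I0 = 29.0
ln(29.0) = 3.3673
S = 10 * 3.3673
= 33.67


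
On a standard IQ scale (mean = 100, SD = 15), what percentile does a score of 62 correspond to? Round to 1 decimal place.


z = (IQ - mean) / SD
z = (62 - 100) / 15 = -2.5333
Percentile = Phi(-2.5333) * 100
Phi(-2.5333) = 0.00565
= 0.6


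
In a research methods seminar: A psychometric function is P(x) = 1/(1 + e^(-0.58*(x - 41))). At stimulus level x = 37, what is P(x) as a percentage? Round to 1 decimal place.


P(x) = 1/(1 + e^(-0.58*(37 - 41)))
Exponent = -0.58 * -4 = 2.32
e^(2.32) = 10.175674
P = 1/(1 + 10.175674) = 0.08948
Percentage = 8.9


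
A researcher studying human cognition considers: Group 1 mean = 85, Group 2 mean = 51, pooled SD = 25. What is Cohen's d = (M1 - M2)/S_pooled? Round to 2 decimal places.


Cohen's d = (M1 - M2) / S_pooled
= (85 - 51) / 25
= 34 / 25
= 1.36


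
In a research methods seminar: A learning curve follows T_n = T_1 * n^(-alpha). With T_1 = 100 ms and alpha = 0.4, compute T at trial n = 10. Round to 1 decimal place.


T_n = 100 * 10^(-0.4)
10^(-0.4) = 0.398107
T_n = 100 * 0.398107
= 39.8 ms


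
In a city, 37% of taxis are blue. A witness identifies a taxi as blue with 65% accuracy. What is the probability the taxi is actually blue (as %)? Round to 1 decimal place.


P(blue | says blue) = P(says blue | blue)*P(blue) / [P(says blue | blue)*P(blue) + P(says blue | not blue)*P(not blue)]
Numerator = 0.65 * 0.37 = 0.2405
False identification = 0.35 * 0.63 = 0.2205
P = 0.2405 / (0.2405 + 0.2205)
= 0.2405 / 0.461
As percentage = 52.2


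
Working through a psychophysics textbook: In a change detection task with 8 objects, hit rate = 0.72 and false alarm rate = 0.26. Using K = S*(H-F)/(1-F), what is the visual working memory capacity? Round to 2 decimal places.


K = S * (H - F) / (1 - F)
H - F = 0.46
1 - F = 0.74
K = 8 * 0.46 / 0.74
= 4.97


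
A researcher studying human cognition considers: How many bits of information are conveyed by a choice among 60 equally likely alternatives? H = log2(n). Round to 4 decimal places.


H = log2(n)
H = log2(60)
= 5.9069


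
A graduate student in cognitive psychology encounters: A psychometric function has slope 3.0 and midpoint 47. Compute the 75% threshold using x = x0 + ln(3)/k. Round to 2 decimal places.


At P = 0.75: 0.75 = 1/(1 + e^(-k*(x-x0)))
Solving: e^(-k*(x-x0)) = 1/3
x = x0 + ln(3)/k
ln(3) = 1.0986
x = 47 + 1.0986/3.0
= 47 + 0.3662
= 47.37


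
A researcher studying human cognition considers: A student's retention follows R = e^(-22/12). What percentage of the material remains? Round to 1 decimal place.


R = e^(-t/S)
-t/S = -22/12 = -1.833333
R = e^(-1.833333) = 0.15988
Percentage = 0.15988 * 100
= 16.0


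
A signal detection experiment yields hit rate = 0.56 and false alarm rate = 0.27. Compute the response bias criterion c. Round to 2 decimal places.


c = -0.5 * (z(HR) + z(FAR))
z(0.56) = 0.151
z(0.27) = -0.6128
c = -0.5 * (0.151 + -0.6128)
= -0.5 * -0.4618
= 0.23


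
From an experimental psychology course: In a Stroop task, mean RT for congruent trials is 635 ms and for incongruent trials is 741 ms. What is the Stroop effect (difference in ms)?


Stroop effect = RT(incongruent) - RT(congruent)
= 741 - 635
= 106 ms


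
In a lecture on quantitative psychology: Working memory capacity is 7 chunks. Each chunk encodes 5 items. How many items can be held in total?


Total items = chunks * items_per_chunk
= 7 * 5
= 35


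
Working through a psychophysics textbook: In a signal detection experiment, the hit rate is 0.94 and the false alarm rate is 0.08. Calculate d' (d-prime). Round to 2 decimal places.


d' = z(HR) - z(FAR)
z(0.94) = 1.5548
z(0.08) = -1.4051
d' = 1.5548 - -1.4051
= 2.96


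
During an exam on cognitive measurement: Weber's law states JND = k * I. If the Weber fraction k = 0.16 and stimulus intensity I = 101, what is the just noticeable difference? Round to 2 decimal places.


JND = k * I
JND = 0.16 * 101
= 16.16


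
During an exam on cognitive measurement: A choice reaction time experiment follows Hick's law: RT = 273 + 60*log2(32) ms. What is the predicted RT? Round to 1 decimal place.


RT = 273 + 60 * log2(32)
log2(32) = 5.0
RT = 273 + 60 * 5.0
= 273 + 300.0
= 573.0 ms


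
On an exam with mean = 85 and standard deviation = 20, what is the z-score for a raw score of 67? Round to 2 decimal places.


z = (X - mu) / sigma
= (67 - 85) / 20
= -18 / 20
= -0.90


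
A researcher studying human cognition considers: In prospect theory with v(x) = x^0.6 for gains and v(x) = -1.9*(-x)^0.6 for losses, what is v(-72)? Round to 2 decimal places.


Since x = -72 < 0, use v(x) = -lambda*(-x)^alpha
(-x) = 72
72^0.6 = 13.0137
v(-72) = -1.9 * 13.0137
= -24.73


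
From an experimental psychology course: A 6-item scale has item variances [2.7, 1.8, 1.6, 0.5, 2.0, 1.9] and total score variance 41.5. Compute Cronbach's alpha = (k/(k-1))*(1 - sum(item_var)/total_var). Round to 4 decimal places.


alpha = (k/(k-1)) * (1 - sum(s_i^2)/s_total^2)
sum(item variances) = 10.5
k/(k-1) = 6/5 = 1.2
1 - 10.5/41.5 = 1 - 0.253012 = 0.746988
alpha = 1.2 * 0.746988
= 0.8964


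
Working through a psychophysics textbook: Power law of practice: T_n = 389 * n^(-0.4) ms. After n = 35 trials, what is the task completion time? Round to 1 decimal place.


T_n = 389 * 35^(-0.4)
35^(-0.4) = 0.241197
T_n = 389 * 0.241197
= 93.8 ms


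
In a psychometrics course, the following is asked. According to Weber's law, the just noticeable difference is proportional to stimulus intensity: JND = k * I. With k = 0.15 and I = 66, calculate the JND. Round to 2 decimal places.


JND = k * I
JND = 0.15 * 66
= 9.90


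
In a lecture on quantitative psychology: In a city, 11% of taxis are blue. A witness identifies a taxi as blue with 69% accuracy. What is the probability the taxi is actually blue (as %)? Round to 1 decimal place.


P(blue | says blue) = P(says blue | blue)*P(blue) / [P(says blue | blue)*P(blue) + P(says blue | not blue)*P(not blue)]
Numerator = 0.69 * 0.11 = 0.0759
False identification = 0.31 * 0.89 = 0.2759
P = 0.0759 / (0.0759 + 0.2759)
= 0.0759 / 0.3518
As percentage = 21.6


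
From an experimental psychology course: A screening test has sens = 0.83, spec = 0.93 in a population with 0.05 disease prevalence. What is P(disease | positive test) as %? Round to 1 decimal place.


PPV = (sens * prev) / (sens * prev + (1-spec) * (1-prev))
Numerator = 0.83 * 0.05 = 0.0415
P(positive and no disease) = (1 - spec) * (1 - prev) = (1 - 0.93) * (1 - 0.05) = 0.0665
Denominator = 0.0415 + 0.0665 = 0.108
PPV = 0.0415 / 0.108 = 0.384259
As percentage = 38.4


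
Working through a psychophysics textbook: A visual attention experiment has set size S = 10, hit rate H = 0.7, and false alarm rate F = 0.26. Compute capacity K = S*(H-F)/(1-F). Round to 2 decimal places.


K = S * (H - F) / (1 - F)
H - F = 0.44
1 - F = 0.74
K = 10 * 0.44 / 0.74
= 5.95


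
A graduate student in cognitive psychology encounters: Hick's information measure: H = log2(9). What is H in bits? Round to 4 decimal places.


H = log2(n)
H = log2(9)
= 3.1699


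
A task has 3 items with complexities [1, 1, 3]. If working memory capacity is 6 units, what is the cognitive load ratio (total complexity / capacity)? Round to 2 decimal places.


Total complexity = 1 + 1 + 3 = 5
Load = total / capacity = 5 / 6
= 0.83


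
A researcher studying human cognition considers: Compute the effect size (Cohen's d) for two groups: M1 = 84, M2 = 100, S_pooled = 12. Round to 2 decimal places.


Cohen's d = (M1 - M2) / S_pooled
= (84 - 100) / 12
= -16 / 12
= -1.33


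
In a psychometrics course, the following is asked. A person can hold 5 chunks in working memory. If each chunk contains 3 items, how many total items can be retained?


Total items = chunks * items_per_chunk
= 5 * 3
= 15


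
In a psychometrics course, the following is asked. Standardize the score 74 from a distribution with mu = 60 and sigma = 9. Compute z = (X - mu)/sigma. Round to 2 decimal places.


z = (X - mu) / sigma
= (74 - 60) / 9
= 14 / 9
= 1.56


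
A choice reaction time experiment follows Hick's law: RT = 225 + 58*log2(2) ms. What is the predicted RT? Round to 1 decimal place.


RT = 225 + 58 * log2(2)
log2(2) = 1.0
RT = 225 + 58 * 1.0
= 225 + 58.0
= 283.0 ms


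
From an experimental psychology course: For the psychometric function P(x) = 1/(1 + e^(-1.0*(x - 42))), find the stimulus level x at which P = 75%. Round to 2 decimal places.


At P = 0.75: 0.75 = 1/(1 + e^(-k*(x-x0)))
Solving: e^(-k*(x-x0)) = 1/3
x = x0 + ln(3)/k
ln(3) = 1.0986
x = 42 + 1.0986/1.0
= 42 + 1.0986
= 43.10


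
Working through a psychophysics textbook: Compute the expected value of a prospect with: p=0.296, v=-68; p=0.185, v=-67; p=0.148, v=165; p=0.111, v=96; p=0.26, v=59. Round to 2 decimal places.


EU = sum(p_i * v_i)
0.296 * -68 = -20.128
0.185 * -67 = -12.395
0.148 * 165 = 24.42
0.111 * 96 = 10.656
0.26 * 59 = 15.34
EU = -20.128 + -12.395 + 24.42 + 10.656 + 15.34
= 17.89


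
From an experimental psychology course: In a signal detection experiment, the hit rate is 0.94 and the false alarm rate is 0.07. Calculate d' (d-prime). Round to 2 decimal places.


d' = z(HR) - z(FAR)
z(0.94) = 1.5548
z(0.07) = -1.4758
d' = 1.5548 - -1.4758
= 3.03


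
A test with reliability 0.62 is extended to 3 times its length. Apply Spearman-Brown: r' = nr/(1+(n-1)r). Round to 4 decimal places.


r_new = n*r / (1 + (n-1)*r)
Numerator = 3 * 0.62 = 1.86
Denominator = 1 + 2 * 0.62 = 2.24
r_new = 1.86 / 2.24
= 0.8304


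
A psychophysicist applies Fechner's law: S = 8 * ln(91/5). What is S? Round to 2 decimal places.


S = 8 * ln(91/5)
I/I0 = 18.2
ln(18.2) = 2.9014
S = 8 * 2.9014
= 23.21


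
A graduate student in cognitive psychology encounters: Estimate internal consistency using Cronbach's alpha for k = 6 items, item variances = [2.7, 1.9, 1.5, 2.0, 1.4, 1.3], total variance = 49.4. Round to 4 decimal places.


alpha = (k/(k-1)) * (1 - sum(s_i^2)/s_total^2)
sum(item variances) = 10.8
k/(k-1) = 6/5 = 1.2
1 - 10.8/49.4 = 1 - 0.218623 = 0.781377
alpha = 1.2 * 0.781377
= 0.9377


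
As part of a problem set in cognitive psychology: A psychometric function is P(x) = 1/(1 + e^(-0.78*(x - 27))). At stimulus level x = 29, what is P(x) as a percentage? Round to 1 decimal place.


P(x) = 1/(1 + e^(-0.78*(29 - 27)))
Exponent = -0.78 * 2 = -1.56
e^(-1.56) = 0.210136
P = 1/(1 + 0.210136) = 0.826353
Percentage = 82.6


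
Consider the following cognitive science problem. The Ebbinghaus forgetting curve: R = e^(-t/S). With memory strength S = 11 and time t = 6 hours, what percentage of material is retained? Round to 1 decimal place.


R = e^(-t/S)
-t/S = -6/11 = -0.545455
R = e^(-0.545455) = 0.579578
Percentage = 0.579578 * 100
= 58.0


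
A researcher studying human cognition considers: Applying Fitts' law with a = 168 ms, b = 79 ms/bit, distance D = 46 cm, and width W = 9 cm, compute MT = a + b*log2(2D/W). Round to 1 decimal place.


MT = 168 + 79 * log2(2*46/9)
2D/W = 10.222222
log2(10.222222) = 3.3536
MT = 168 + 79 * 3.3536
= 432.9 ms


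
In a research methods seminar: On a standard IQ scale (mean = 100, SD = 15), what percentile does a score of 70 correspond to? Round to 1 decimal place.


z = (IQ - mean) / SD
z = (70 - 100) / 15 = -2.0
Percentile = Phi(-2.0) * 100
Phi(-2.0) = 0.02275
= 2.3


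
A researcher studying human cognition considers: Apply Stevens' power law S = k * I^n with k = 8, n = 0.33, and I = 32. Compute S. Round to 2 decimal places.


S = 8 * 32^0.33
32^0.33 = 3.1383
S = 8 * 3.1383
= 25.11


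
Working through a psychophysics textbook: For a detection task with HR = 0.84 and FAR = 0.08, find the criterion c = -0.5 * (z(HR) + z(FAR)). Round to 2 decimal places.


c = -0.5 * (z(HR) + z(FAR))
z(0.84) = 0.9945
z(0.08) = -1.4051
c = -0.5 * (0.9945 + -1.4051)
= -0.5 * -0.4106
= 0.21


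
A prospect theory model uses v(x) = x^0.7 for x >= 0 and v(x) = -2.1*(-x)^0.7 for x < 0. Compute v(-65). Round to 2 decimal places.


Since x = -65 < 0, use v(x) = -lambda*(-x)^alpha
(-x) = 65
65^0.7 = 18.5797
v(-65) = -2.1 * 18.5797
= -39.02


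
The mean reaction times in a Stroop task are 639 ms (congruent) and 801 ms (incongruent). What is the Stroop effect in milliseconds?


Stroop effect = RT(incongruent) - RT(congruent)
= 801 - 639
= 162 ms


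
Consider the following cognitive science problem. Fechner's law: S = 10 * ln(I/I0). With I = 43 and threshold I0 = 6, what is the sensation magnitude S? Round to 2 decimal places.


S = 10 * ln(43/6)
I/I0 = 7.166667
ln(7.166667) = 1.9694
S = 10 * 1.9694
= 19.69


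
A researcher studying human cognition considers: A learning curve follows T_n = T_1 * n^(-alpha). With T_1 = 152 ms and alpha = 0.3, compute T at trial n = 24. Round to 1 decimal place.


T_n = 152 * 24^(-0.3)
24^(-0.3) = 0.385422
T_n = 152 * 0.385422
= 58.6 ms


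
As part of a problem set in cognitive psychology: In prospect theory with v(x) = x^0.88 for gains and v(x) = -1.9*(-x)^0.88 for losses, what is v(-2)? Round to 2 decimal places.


Since x = -2 < 0, use v(x) = -lambda*(-x)^alpha
(-x) = 2
2^0.88 = 1.8404
v(-2) = -1.9 * 1.8404
= -3.50


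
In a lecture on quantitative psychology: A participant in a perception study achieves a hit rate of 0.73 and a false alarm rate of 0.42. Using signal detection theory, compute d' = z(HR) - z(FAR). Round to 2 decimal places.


d' = z(HR) - z(FAR)
z(0.73) = 0.6128
z(0.42) = -0.2019
d' = 0.6128 - -0.2019
= 0.81


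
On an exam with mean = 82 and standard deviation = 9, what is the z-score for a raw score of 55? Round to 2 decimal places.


z = (X - mu) / sigma
= (55 - 82) / 9
= -27 / 9
= -3.00


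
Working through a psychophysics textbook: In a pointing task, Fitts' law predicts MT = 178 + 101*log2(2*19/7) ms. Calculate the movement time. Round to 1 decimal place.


MT = 178 + 101 * log2(2*19/7)
2D/W = 5.428571
log2(5.428571) = 2.4406
MT = 178 + 101 * 2.4406
= 424.5 ms


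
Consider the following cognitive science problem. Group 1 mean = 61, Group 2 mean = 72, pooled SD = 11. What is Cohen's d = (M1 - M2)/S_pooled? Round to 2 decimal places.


Cohen's d = (M1 - M2) / S_pooled
= (61 - 72) / 11
= -11 / 11
= -1.00


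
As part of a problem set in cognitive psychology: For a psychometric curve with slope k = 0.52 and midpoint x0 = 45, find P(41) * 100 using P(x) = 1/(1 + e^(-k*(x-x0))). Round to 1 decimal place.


P(x) = 1/(1 + e^(-0.52*(41 - 45)))
Exponent = -0.52 * -4 = 2.08
e^(2.08) = 8.004469
P = 1/(1 + 8.004469) = 0.111056
Percentage = 11.1


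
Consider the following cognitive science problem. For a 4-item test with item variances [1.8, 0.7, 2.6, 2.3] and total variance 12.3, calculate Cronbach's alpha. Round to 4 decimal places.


alpha = (k/(k-1)) * (1 - sum(s_i^2)/s_total^2)
sum(item variances) = 7.4
k/(k-1) = 4/3 = 1.333333
1 - 7.4/12.3 = 1 - 0.601626 = 0.398374
alpha = 1.333333 * 0.398374
= 0.5312


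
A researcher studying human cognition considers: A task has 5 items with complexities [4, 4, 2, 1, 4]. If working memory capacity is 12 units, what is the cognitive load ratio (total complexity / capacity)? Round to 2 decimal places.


Total complexity = 4 + 4 + 2 + 1 + 4 = 15
Load = total / capacity = 15 / 12
= 1.25


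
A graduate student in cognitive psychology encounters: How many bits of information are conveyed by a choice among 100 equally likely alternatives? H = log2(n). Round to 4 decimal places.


H = log2(n)
H = log2(100)
= 6.6439


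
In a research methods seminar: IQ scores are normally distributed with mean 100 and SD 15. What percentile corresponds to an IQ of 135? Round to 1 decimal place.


z = (IQ - mean) / SD
z = (135 - 100) / 15 = 2.3333
Percentile = Phi(2.3333) * 100
Phi(2.3333) = 0.990184
= 99.0


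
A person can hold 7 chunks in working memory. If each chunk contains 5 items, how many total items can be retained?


Total items = chunks * items_per_chunk
= 7 * 5
= 35


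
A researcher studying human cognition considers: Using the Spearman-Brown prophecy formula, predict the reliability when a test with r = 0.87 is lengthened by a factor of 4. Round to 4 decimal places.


r_new = n*r / (1 + (n-1)*r)
Numerator = 4 * 0.87 = 3.48
Denominator = 1 + 3 * 0.87 = 3.61
r_new = 3.48 / 3.61
= 0.9640


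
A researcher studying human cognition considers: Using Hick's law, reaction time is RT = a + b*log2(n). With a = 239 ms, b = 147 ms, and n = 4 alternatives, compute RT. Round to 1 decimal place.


RT = 239 + 147 * log2(4)
log2(4) = 2.0
RT = 239 + 147 * 2.0
= 239 + 294.0
= 533.0 ms


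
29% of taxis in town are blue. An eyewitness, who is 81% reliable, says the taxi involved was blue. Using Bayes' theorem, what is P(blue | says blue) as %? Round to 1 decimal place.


P(blue | says blue) = P(says blue | blue)*P(blue) / [P(says blue | blue)*P(blue) + P(says blue | not blue)*P(not blue)]
Numerator = 0.81 * 0.29 = 0.2349
False identification = 0.19 * 0.71 = 0.1349
P = 0.2349 / (0.2349 + 0.1349)
= 0.2349 / 0.3698
As percentage = 63.5


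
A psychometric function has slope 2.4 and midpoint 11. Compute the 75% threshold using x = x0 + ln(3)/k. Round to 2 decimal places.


At P = 0.75: 0.75 = 1/(1 + e^(-k*(x-x0)))
Solving: e^(-k*(x-x0)) = 1/3
x = x0 + ln(3)/k
ln(3) = 1.0986
x = 11 + 1.0986/2.4
= 11 + 0.4578
= 11.46


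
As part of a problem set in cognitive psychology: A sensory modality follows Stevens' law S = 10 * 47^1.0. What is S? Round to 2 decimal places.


S = 10 * 47^1.0
47^1.0 = 47.0
S = 10 * 47.0
= 470.00
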